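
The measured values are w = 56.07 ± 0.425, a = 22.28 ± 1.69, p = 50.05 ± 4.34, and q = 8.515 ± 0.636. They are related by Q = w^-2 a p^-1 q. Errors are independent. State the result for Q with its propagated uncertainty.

For a monomial Q ∝ w^-2, a, p^-1, q, fractional errors add in quadrature:
  (-2·δw/w)² = (-2×0.00758)² = 0.000230;  (1·δa/a)² = (1×0.0759)² = 0.00575;  (-1·δp/p)² = (-1×0.0867)² = 0.00752;  (1·δq/q)² = (1×0.0747)² = 0.00558
δQ/Q = √(0.0191) = 0.138
Q = 0.001206, so δQ = 0.138 × 0.001206 = 0.000167.

0.001206 ± 0.000167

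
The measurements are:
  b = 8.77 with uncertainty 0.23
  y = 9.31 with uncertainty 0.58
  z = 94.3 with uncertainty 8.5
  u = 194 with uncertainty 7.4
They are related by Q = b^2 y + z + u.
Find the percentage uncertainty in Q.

5.91%

Let p = b^2·y = 716. δp/p = √((2·δb/b)² + (1·δy/y)²) = √(0.00275 + 0.00388) = 0.0814, so δp = 58.3.
Q = p + z + u: δQ = √(δp² + δz² + δu²) = √(3400 + 72.2 + 54.8) = 59.4
Q = 1000, so δQ/Q = 59.4/1000 = 0.0591.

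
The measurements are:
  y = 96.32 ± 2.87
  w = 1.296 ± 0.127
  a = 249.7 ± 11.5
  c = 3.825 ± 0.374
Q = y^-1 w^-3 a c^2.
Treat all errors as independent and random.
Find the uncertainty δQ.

Relative error in a monomial: (δQ/Q)² = Σ (nᵢ · δxᵢ/xᵢ)².
  (-1·δy/y)² = (-1×0.0298)² = 0.000888;  (-3·δw/w)² = (-3×0.0980)² = 0.0864;  (1·δa/a)² = (1×0.0461)² = 0.00212;  (2·δc/c)² = (2×0.0978)² = 0.0382
δQ/Q = √(0.128) = 0.357
Q = 17.42, so δQ = 0.357 × 17.42 = 6.23.

6.23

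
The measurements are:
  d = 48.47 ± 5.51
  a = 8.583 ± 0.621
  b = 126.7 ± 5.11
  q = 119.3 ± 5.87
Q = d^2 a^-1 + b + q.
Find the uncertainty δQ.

Let p = d^2·a^-1 = 273.7. δp/p = √((2·δd/d)² + (-1·δa/a)²) = √(0.0517 + 0.00523) = 0.239, so δp = 65.3.
Q = p + b + q: δQ = √(δp² + δb² + δq²) = √(4270 + 26.1 + 34.5) = 65.8

65.8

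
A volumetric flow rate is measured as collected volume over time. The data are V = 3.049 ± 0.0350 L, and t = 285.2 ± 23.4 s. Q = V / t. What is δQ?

0.000886 L/s

For a monomial Q ∝ V, t^-1, fractional errors add in quadrature:
  (1·δV/V)² = (1×0.0115)² = 0.000132;  (-1·δt/t)² = (-1×0.0820)² = 0.00673
δQ/Q = √(0.00686) = 0.0828
Q = 0.01069 L/s, so δQ = 0.0828 × 0.01069 = 0.000886 L/s.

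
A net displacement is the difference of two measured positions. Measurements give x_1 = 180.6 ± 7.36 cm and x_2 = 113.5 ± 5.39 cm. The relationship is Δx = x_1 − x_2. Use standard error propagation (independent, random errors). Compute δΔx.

9.12 cm

Each term contributes (cᵢ δxᵢ)² to (δΔx)²:
  (δx_1)² = 54.2;  (δx_2)² = 29.1
δΔx = √(83.2) = 9.12 cm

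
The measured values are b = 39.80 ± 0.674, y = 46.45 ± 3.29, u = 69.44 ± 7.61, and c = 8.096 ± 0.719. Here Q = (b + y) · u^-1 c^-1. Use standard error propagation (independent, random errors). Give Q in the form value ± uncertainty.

0.1534 ± 0.0225

Let w = b + y = 86.25. δw = √(δb² + δy²) = √(0.454 + 10.8) = 3.36, so δw/w = 0.0389.
Q is then a monomial in w, u, c:
δQ/Q = √((δw/w)² + (-1·δu/u)² + (-1·δc/c)²) = √(0.00152 + 0.0120 + 0.00789) = 0.146
Q = 0.1534, so δQ = 0.146 × 0.1534 = 0.0225.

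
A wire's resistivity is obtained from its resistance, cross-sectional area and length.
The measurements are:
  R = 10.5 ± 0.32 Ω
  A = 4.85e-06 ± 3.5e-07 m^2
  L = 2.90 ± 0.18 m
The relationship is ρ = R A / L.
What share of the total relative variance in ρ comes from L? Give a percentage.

(δρ/ρ)² = (1·δR/R)² + (1·δA/A)² + (-1·δL/L)²
  R term: (1×0.0305)² = 0.000929
  A term: (1×0.0722)² = 0.00521
  L term: (-1×0.0621)² = 0.00385
Total = 0.00999. Share from L = 0.00385/0.00999 = 0.386.

38.6%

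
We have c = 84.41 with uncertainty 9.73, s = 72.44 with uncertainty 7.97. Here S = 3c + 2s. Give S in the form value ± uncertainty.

Absolute uncertainties add in quadrature for a linear combination:
  (3·δc)² = 852;  (2·δs)² = 254
δS = √(1110) = 33.3
S = 398.1.

398.1 ± 33.3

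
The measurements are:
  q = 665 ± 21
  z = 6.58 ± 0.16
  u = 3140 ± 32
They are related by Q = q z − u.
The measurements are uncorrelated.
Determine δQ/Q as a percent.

Let p = q·z = 4380. δp/p = √((1·δq/q)² + (1·δz/z)²) = √(0.000997 + 0.000591) = 0.0399, so δp = 174.
Q = p − u: δQ = √(δp² + δu²) = √(30400 + 1020) = 177
Q = 1240, so δQ/Q = 177/1240 = 0.143.

14.3%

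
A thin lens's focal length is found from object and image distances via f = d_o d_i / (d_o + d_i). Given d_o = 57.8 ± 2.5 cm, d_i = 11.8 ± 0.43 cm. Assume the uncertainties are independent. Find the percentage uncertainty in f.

∂f/∂d_o = (d_i/(d_o+d_i))² = 0.0287;  ∂f/∂d_i = (d_o/(d_o+d_i))² = 0.690
δf = √((∂f/∂d_o · δd_o)² + (∂f/∂d_i · δd_i)²) = √(0.00516 + 0.0879) = 0.305 cm
f = 9.80 cm, so δf/f = 0.305/9.80 = 0.0311.

3.11%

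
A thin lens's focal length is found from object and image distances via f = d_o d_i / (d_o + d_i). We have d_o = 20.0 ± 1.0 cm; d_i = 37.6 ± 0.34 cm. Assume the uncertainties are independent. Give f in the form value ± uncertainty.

∂f/∂d_o = (d_i/(d_o+d_i))² = 0.426;  ∂f/∂d_i = (d_o/(d_o+d_i))² = 0.121
δf = √((∂f/∂d_o · δd_o)² + (∂f/∂d_i · δd_i)²) = √(0.182 + 0.00168) = 0.428 cm
f = 13.1 cm.

13.1 ± 0.428 cm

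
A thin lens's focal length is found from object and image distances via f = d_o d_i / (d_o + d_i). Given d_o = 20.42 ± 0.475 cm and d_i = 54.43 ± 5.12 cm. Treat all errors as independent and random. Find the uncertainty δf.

∂f/∂d_o = (d_i/(d_o+d_i))² = 0.529;  ∂f/∂d_i = (d_o/(d_o+d_i))² = 0.0744
δf = √((∂f/∂d_o · δd_o)² + (∂f/∂d_i · δd_i)²) = √(0.0631 + 0.145) = 0.456 cm

0.456 cm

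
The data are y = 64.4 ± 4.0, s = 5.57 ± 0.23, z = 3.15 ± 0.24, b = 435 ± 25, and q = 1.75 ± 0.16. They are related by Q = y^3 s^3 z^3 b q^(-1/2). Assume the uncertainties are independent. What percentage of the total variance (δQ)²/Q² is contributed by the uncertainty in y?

(δQ/Q)² = (3·δy/y)² + (3·δs/s)² + (3·δz/z)² + (1·δb/b)² + (−½·δq/q)²
  y term: (3×0.0621)² = 0.0347
  s term: (3×0.0413)² = 0.0153
  z term: (3×0.0762)² = 0.0522
  b term: (1×0.0575)² = 0.00330
  q term: (-0.5×0.0914)² = 0.00209
Total = 0.108. Share from y = 0.0347/0.108 = 0.322.

32.2%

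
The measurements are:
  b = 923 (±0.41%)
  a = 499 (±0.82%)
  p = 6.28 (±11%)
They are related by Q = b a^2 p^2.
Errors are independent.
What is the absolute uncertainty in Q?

For a monomial Q ∝ b, a^2, p^2, fractional errors add in quadrature:
  (1·δb/b)² = (1×0.00410)² = 1.68e-05;  (2·δa/a)² = (2×0.00820)² = 0.000269;  (2·δp/p)² = (2×0.110)² = 0.0484
δQ/Q = √(0.0487) = 0.221
Q = 9.06e+09, so δQ = 0.221 × 9.06e+09 = 2e+09.

2e+09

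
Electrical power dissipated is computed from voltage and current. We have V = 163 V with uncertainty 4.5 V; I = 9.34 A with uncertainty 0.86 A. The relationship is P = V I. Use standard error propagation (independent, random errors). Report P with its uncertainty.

1520 ± 146 W

Since P is a product/quotient, work with relative uncertainties:
  (1·δV/V)² = (1×0.0276)² = 0.000762;  (1·δI/I)² = (1×0.0921)² = 0.00848
δP/P = √(0.00924) = 0.0961
P = 1520 W, so δP = 0.0961 × 1520 = 146 W.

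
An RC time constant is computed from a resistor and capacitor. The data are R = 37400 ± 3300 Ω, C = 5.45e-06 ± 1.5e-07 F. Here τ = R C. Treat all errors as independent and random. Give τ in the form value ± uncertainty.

Relative error in a monomial: (δτ/τ)² = Σ (nᵢ · δxᵢ/xᵢ)².
  (1·δR/R)² = (1×0.0882)² = 0.00779;  (1·δC/C)² = (1×0.0275)² = 0.000758
δτ/τ = √(0.00854) = 0.0924
τ = 0.204 s, so δτ = 0.0924 × 0.204 = 0.0188 s.

0.204 ± 0.0188 s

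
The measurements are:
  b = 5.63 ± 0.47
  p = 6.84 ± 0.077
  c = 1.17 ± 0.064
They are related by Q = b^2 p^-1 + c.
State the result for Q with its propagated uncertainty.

5.80 ± 0.778

Let w = b^2·p^-1 = 4.63. δw/w = √((2·δb/b)² + (-1·δp/p)²) = √(0.0279 + 0.000127) = 0.167, so δw = 0.775.
Q = w + c: δQ = √(δw² + δc²) = √(0.601 + 0.00410) = 0.778
Q = 5.80.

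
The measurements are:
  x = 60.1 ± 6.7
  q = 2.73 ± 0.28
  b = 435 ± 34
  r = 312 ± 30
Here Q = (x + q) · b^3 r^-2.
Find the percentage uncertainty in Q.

Let u = x + q = 62.8. δu = √(δx² + δq²) = √(44.9 + 0.0784) = 6.71, so δu/u = 0.107.
Q is then a monomial in u, b, r:
δQ/Q = √((δu/u)² + (3·δb/b)² + (-2·δr/r)²) = √(0.0114 + 0.0550 + 0.0370) = 0.321

32.1%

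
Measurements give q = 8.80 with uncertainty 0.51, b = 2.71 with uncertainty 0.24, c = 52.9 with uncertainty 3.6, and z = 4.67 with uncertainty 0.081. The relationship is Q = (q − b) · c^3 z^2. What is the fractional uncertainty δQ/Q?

Let u = q − b = 6.09. δu = √(δq² + δb²) = √(0.260 + 0.0576) = 0.564, so δu/u = 0.0926.
Q is then a monomial in u, c, z:
δQ/Q = √((δu/u)² + (3·δc/c)² + (2·δz/z)²) = √(0.00857 + 0.0417 + 0.00120) = 0.227

0.227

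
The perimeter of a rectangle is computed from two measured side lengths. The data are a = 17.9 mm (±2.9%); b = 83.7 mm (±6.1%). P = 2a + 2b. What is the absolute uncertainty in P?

Sums and differences: (δP)² = Σ (cᵢ δxᵢ)².
  (2·δa)² = 1.08;  (2·δb)² = 104
δP = √(105) = 10.3 mm

10.3 mm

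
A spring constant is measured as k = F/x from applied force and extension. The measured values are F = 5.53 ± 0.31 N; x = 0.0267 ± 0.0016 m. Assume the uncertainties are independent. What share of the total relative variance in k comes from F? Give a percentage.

46.7%

(δk/k)² = (1·δF/F)² + (-1·δx/x)²
  F term: (1×0.0561)² = 0.00314
  x term: (-1×0.0599)² = 0.00359
Total = 0.00673. Share from F = 0.00314/0.00673 = 0.467.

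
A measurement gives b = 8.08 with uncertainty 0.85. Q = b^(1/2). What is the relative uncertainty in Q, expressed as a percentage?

Q ∝ b^(1/2), so δQ/Q = |½| · δb/b = 0.5 × 0.105 = 0.0526.

5.26%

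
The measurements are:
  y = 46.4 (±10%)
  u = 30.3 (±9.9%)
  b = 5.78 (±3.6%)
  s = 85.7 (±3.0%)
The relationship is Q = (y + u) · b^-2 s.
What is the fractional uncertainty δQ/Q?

Let w = y + u = 76.7. δw = √(δy² + δu²) = √(21.5 + 9.00) = 5.53, so δw/w = 0.0720.
Q is then a monomial in w, b, s:
δQ/Q = √((δw/w)² + (-2·δb/b)² + (1·δs/s)²) = √(0.00519 + 0.00518 + 0.000900) = 0.106

0.106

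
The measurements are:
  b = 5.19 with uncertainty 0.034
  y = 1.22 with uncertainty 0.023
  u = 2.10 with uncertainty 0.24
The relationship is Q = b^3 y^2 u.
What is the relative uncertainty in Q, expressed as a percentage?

Q is a product of powers, so relative uncertainties combine in quadrature:
  (3·δb/b)² = (3×0.00655)² = 0.000386;  (2·δy/y)² = (2×0.0189)² = 0.00142;  (1·δu/u)² = (1×0.114)² = 0.0131
δQ/Q = √(0.0149) = 0.122

12.2%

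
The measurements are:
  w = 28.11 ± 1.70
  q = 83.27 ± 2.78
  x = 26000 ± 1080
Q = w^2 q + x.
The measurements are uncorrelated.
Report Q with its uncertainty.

91800 ± 8330

Let p = w^2·q = 65800. δp/p = √((2·δw/w)² + (1·δq/q)²) = √(0.0146 + 0.00111) = 0.125, so δp = 8260.
Q = p + x: δQ = √(δp² + δx²) = √(6.82e+07 + 1.17e+06) = 8330
Q = 91800.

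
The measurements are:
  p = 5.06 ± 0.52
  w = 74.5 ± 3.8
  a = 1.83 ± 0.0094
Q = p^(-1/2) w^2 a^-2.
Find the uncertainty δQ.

84.5

Relative error in a monomial: (δQ/Q)² = Σ (nᵢ · δxᵢ/xᵢ)².
  (−½·δp/p)² = (-0.5×0.103)² = 0.00264;  (2·δw/w)² = (2×0.0510)² = 0.0104;  (-2·δa/a)² = (-2×0.00514)² = 0.000106
δQ/Q = √(0.0132) = 0.115
Q = 737, so δQ = 0.115 × 737 = 84.5.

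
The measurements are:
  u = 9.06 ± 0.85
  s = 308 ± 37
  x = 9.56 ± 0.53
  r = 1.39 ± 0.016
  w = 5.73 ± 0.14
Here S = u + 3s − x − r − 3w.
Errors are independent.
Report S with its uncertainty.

S is a linear combination, so absolute uncertainties add in quadrature:
  (δu)² = 0.722;  (3·δs)² = 12300;  (δx)² = 0.281;  (δr)² = 0.000256;  (3·δw)² = 0.176
δS = √(12300) = 111
S = 905.

905 ± 111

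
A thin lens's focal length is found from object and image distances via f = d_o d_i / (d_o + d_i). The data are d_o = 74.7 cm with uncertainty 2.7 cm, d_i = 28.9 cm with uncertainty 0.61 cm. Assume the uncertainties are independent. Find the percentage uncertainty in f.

1.83%

∂f/∂d_o = (d_i/(d_o+d_i))² = 0.0778;  ∂f/∂d_i = (d_o/(d_o+d_i))² = 0.520
δf = √((∂f/∂d_o · δd_o)² + (∂f/∂d_i · δd_i)²) = √(0.0441 + 0.101) = 0.380 cm
f = 20.8 cm, so δf/f = 0.380/20.8 = 0.0183.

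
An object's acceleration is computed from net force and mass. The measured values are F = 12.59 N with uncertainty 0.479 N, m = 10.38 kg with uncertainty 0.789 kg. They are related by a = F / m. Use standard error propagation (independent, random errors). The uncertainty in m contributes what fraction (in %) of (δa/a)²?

(δa/a)² = (1·δF/F)² + (-1·δm/m)²
  F term: (1×0.0380)² = 0.00145
  m term: (-1×0.0760)² = 0.00578
Total = 0.00723. Share from m = 0.00578/0.00723 = 0.800.

80.0%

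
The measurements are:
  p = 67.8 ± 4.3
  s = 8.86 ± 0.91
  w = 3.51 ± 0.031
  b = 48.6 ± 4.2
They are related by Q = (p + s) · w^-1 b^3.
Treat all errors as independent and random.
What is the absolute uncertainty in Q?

Let u = p + s = 76.7. δu = √(δp² + δs²) = √(18.5 + 0.828) = 4.40, so δu/u = 0.0573.
Q is then a monomial in u, w, b:
δQ/Q = √((δu/u)² + (-1·δw/w)² + (3·δb/b)²) = √(0.00329 + 7.8e-05 + 0.0672) = 0.266
Q = 2.51e+06, so δQ = 0.266 × 2.51e+06 = 6.66e+05.

6.66e+05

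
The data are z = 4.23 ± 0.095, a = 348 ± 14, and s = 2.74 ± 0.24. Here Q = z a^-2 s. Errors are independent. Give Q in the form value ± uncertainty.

(9.57 ± 1.16) × 10^-5

Relative error in a monomial: (δQ/Q)² = Σ (nᵢ · δxᵢ/xᵢ)².
  (1·δz/z)² = (1×0.0225)² = 0.000504;  (-2·δa/a)² = (-2×0.0402)² = 0.00647;  (1·δs/s)² = (1×0.0876)² = 0.00767
δQ/Q = √(0.0147) = 0.121
Q = 9.57e-05, so δQ = 0.121 × 9.57e-05 = 1.16e-05.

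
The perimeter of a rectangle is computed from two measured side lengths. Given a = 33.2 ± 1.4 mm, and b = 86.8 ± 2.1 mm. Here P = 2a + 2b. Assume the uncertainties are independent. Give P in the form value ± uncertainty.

240 ± 5.05 mm

Sums and differences: (δP)² = Σ (cᵢ δxᵢ)².
  (2·δa)² = 7.84;  (2·δb)² = 17.6
δP = √(25.5) = 5.05 mm
P = 240 mm.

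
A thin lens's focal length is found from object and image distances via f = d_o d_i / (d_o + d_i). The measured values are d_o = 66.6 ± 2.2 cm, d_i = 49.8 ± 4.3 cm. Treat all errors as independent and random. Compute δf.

∂f/∂d_o = (d_i/(d_o+d_i))² = 0.183;  ∂f/∂d_i = (d_o/(d_o+d_i))² = 0.327
δf = √((∂f/∂d_o · δd_o)² + (∂f/∂d_i · δd_i)²) = √(0.162 + 1.98) = 1.46 cm

1.46 cm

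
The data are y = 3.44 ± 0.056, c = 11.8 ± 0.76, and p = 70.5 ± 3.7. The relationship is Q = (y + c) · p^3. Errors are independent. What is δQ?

8.82e+05

Let u = y + c = 15.2. δu = √(δy² + δc²) = √(0.00314 + 0.578) = 0.762, so δu/u = 0.0500.
Q is then a monomial in u, p:
δQ/Q = √((δu/u)² + (3·δp/p)²) = √(0.00250 + 0.0248) = 0.165
Q = 5.34e+06, so δQ = 0.165 × 5.34e+06 = 8.82e+05.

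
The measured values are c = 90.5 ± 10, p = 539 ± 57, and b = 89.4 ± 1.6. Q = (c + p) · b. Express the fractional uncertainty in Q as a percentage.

Let u = c + p = 630. δu = √(δc² + δp²) = √(100 + 3250) = 57.9, so δu/u = 0.0919.
Q is then a monomial in u, b:
δQ/Q = √((δu/u)² + (1·δb/b)²) = √(0.00845 + 0.000320) = 0.0937

9.37%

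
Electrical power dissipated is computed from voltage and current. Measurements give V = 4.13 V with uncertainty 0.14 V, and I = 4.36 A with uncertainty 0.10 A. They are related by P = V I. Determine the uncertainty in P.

Relative error in a monomial: (δP/P)² = Σ (nᵢ · δxᵢ/xᵢ)².
  (1·δV/V)² = (1×0.0339)² = 0.00115;  (1·δI/I)² = (1×0.0229)² = 0.000526
δP/P = √(0.00168) = 0.0409
P = 18.0 W, so δP = 0.0409 × 18.0 = 0.737 W.

0.737 W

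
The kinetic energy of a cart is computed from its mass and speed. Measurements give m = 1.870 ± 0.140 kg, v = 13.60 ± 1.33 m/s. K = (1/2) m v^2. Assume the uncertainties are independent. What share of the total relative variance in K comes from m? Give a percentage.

12.8%

(δK/K)² = (1·δm/m)² + (2·δv/v)²
  m term: (1×0.0749)² = 0.00560
  v term: (2×0.0978)² = 0.0383
Total = 0.0439. Share from m = 0.00560/0.0439 = 0.128.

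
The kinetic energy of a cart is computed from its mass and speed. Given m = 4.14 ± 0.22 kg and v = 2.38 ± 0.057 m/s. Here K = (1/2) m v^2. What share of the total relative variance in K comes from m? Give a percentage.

55.2%

(δK/K)² = (1·δm/m)² + (2·δv/v)²
  m term: (1×0.0531)² = 0.00282
  v term: (2×0.0239)² = 0.00229
Total = 0.00512. Share from m = 0.00282/0.00512 = 0.552.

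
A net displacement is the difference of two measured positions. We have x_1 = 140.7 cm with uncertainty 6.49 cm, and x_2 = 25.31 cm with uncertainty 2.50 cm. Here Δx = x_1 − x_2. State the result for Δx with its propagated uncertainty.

Sums and differences: (δΔx)² = Σ (cᵢ δxᵢ)².
  (δx_1)² = 42.1;  (δx_2)² = 6.25
δΔx = √(48.4) = 6.95 cm
Δx = 115.4 cm.

115.4 ± 6.95 cm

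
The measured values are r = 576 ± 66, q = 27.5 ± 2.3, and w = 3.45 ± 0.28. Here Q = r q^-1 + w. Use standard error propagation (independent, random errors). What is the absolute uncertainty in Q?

2.98

Let p = r·q^-1 = 20.9. δp/p = √((1·δr/r)² + (-1·δq/q)²) = √(0.0131 + 0.00700) = 0.142, so δp = 2.97.
Q = p + w: δQ = √(δp² + δw²) = √(8.83 + 0.0784) = 2.98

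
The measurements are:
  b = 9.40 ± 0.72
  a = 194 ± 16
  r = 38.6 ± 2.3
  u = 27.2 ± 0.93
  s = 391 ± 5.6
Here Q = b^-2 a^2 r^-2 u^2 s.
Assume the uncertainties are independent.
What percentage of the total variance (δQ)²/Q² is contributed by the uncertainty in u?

(δQ/Q)² = (-2·δb/b)² + (2·δa/a)² + (-2·δr/r)² + (2·δu/u)² + (1·δs/s)²
  b term: (-2×0.0766)² = 0.0235
  a term: (2×0.0825)² = 0.0272
  r term: (-2×0.0596)² = 0.0142
  u term: (2×0.0342)² = 0.00468
  s term: (1×0.0143)² = 0.000205
Total = 0.0698. Share from u = 0.00468/0.0698 = 0.0670.

6.70%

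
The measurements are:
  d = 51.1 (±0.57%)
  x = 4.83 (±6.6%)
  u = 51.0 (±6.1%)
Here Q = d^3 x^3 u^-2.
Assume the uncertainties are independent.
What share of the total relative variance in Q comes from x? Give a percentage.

72.1%

(δQ/Q)² = (3·δd/d)² + (3·δx/x)² + (-2·δu/u)²
  d term: (3×0.00570)² = 0.000292
  x term: (3×0.0660)² = 0.0392
  u term: (-2×0.0610)² = 0.0149
Total = 0.0544. Share from x = 0.0392/0.0544 = 0.721.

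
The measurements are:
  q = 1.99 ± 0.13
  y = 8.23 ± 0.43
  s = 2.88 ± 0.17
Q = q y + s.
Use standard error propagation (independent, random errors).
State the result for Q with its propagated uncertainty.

Let p = q·y = 16.4. δp/p = √((1·δq/q)² + (1·δy/y)²) = √(0.00427 + 0.00273) = 0.0837, so δp = 1.37.
Q = p + s: δQ = √(δp² + δs²) = √(1.88 + 0.0289) = 1.38
Q = 19.3.

19.3 ± 1.38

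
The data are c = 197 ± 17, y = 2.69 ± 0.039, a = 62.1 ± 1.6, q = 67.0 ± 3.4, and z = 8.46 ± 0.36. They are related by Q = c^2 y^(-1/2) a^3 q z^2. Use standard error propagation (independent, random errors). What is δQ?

Products/powers → add relative errors in quadrature, weighted by exponent:
  (2·δc/c)² = (2×0.0863)² = 0.0298;  (−½·δy/y)² = (-0.5×0.0145)² = 5.25e-05;  (3·δa/a)² = (3×0.0258)² = 0.00597;  (1·δq/q)² = (1×0.0507)² = 0.00258;  (2·δz/z)² = (2×0.0426)² = 0.00724
δQ/Q = √(0.0456) = 0.214
Q = 2.72e+13, so δQ = 0.214 × 2.72e+13 = 5.8e+12.

5.8e+12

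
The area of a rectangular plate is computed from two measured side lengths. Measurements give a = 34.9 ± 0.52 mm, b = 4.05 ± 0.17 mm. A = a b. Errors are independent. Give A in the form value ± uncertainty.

For a monomial A ∝ a, b, fractional errors add in quadrature:
  (1·δa/a)² = (1×0.0149)² = 0.000222;  (1·δb/b)² = (1×0.0420)² = 0.00176
δA/A = √(0.00198) = 0.0445
A = 141 mm^2, so δA = 0.0445 × 141 = 6.30 mm^2.

141 ± 6.30 mm^2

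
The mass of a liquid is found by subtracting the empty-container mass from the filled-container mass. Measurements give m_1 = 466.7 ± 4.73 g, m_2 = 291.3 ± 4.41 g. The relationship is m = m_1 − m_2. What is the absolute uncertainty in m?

6.47 g

For a sum/difference, combine absolute errors in quadrature:
  (δm_1)² = 22.4;  (δm_2)² = 19.4
δm = √(41.8) = 6.47 g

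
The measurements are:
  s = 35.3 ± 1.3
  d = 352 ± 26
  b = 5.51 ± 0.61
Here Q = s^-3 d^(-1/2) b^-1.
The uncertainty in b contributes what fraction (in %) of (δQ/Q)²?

(δQ/Q)² = (-3·δs/s)² + (−½·δd/d)² + (-1·δb/b)²
  s term: (-3×0.0368)² = 0.0122
  d term: (-0.5×0.0739)² = 0.00136
  b term: (-1×0.111)² = 0.0123
Total = 0.0258. Share from b = 0.0123/0.0258 = 0.475.

47.5%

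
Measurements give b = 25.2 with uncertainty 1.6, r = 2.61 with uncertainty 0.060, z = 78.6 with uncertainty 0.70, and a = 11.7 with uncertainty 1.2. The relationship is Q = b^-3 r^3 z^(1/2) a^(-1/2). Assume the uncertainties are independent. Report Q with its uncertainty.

0.00288 ± 0.000602

Relative error in a monomial: (δQ/Q)² = Σ (nᵢ · δxᵢ/xᵢ)².
  (-3·δb/b)² = (-3×0.0635)² = 0.0363;  (3·δr/r)² = (3×0.0230)² = 0.00476;  (½·δz/z)² = (0.5×0.00891)² = 1.98e-05;  (−½·δa/a)² = (-0.5×0.103)² = 0.00263
δQ/Q = √(0.0437) = 0.209
Q = 0.00288, so δQ = 0.209 × 0.00288 = 0.000602.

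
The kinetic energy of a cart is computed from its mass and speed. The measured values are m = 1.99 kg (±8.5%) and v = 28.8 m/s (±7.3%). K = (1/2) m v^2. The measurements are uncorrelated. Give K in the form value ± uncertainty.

K is a product of powers, so relative uncertainties combine in quadrature:
  (1·δm/m)² = (1×0.0850)² = 0.00723;  (2·δv/v)² = (2×0.0730)² = 0.0213
δK/K = √(0.0285) = 0.169
K = 825 J, so δK = 0.169 × 825 = 139 J.

825 ± 139 J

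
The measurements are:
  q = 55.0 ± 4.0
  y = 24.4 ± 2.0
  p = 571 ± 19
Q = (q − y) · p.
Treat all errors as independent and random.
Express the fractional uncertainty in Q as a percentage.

15.0%

Let u = q − y = 30.6. δu = √(δq² + δy²) = √(16.0 + 4.00) = 4.47, so δu/u = 0.146.
Q is then a monomial in u, p:
δQ/Q = √((δu/u)² + (1·δp/p)²) = √(0.0214 + 0.00111) = 0.150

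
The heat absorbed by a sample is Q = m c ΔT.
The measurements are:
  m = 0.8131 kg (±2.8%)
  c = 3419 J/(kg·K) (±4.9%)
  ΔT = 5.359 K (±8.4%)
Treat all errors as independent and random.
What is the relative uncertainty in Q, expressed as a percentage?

Relative error in a monomial: (δQ/Q)² = Σ (nᵢ · δxᵢ/xᵢ)².
  (1·δm/m)² = (1×0.0280)² = 0.000784;  (1·δc/c)² = (1×0.0490)² = 0.00240;  (1·δΔT/ΔT)² = (1×0.0840)² = 0.00706
δQ/Q = √(0.0102) = 0.101

10.1%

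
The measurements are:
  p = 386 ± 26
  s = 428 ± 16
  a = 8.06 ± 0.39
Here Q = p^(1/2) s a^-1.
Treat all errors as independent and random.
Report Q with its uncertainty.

1040 ± 72.8

Since Q is a product/quotient, work with relative uncertainties:
  (½·δp/p)² = (0.5×0.0674)² = 0.00113;  (1·δs/s)² = (1×0.0374)² = 0.00140;  (-1·δa/a)² = (-1×0.0484)² = 0.00234
δQ/Q = √(0.00487) = 0.0698
Q = 1040, so δQ = 0.0698 × 1040 = 72.8.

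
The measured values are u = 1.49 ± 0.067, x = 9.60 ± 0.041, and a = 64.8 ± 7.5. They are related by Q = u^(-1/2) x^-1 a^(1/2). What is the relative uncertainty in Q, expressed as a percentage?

6.22%

Each factor contributes (exponent × relative error)² to (δQ/Q)²:
  (−½·δu/u)² = (-0.5×0.0450)² = 0.000505;  (-1·δx/x)² = (-1×0.00427)² = 1.82e-05;  (½·δa/a)² = (0.5×0.116)² = 0.00335
δQ/Q = √(0.00387) = 0.0622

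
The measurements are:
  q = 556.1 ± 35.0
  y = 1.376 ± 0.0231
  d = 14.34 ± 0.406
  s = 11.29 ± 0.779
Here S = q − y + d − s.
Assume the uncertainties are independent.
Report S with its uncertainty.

557.8 ± 35.0

Absolute uncertainties add in quadrature for a linear combination:
  (δq)² = 1220;  (δy)² = 0.000534;  (δd)² = 0.165;  (δs)² = 0.607
δS = √(1230) = 35.0
S = 557.8.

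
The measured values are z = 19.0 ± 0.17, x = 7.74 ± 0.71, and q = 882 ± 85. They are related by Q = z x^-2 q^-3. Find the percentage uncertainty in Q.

Relative error in a monomial: (δQ/Q)² = Σ (nᵢ · δxᵢ/xᵢ)².
  (1·δz/z)² = (1×0.00895)² = 8.01e-05;  (-2·δx/x)² = (-2×0.0917)² = 0.0337;  (-3·δq/q)² = (-3×0.0964)² = 0.0836
δQ/Q = √(0.117) = 0.343

34.3%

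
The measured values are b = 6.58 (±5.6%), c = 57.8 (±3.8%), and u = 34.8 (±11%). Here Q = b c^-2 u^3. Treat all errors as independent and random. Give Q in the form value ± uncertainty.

Products/powers → add relative errors in quadrature, weighted by exponent:
  (1·δb/b)² = (1×0.0560)² = 0.00314;  (-2·δc/c)² = (-2×0.0380)² = 0.00578;  (3·δu/u)² = (3×0.110)² = 0.109
δQ/Q = √(0.118) = 0.343
Q = 83.0, so δQ = 0.343 × 83.0 = 28.5.

83.0 ± 28.5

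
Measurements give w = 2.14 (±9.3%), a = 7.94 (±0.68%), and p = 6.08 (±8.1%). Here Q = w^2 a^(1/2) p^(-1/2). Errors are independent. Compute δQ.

Relative error in a monomial: (δQ/Q)² = Σ (nᵢ · δxᵢ/xᵢ)².
  (2·δw/w)² = (2×0.0930)² = 0.0346;  (½·δa/a)² = (0.5×0.00680)² = 1.16e-05;  (−½·δp/p)² = (-0.5×0.0810)² = 0.00164
δQ/Q = √(0.0362) = 0.190
Q = 5.23, so δQ = 0.190 × 5.23 = 0.996.

0.996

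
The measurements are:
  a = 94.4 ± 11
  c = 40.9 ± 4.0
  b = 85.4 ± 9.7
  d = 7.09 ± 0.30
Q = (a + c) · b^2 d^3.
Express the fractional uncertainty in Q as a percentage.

27.4%

Let u = a + c = 135. δu = √(δa² + δc²) = √(121 + 16.0) = 11.7, so δu/u = 0.0865.
Q is then a monomial in u, b, d:
δQ/Q = √((δu/u)² + (2·δb/b)² + (3·δd/d)²) = √(0.00748 + 0.0516 + 0.0161) = 0.274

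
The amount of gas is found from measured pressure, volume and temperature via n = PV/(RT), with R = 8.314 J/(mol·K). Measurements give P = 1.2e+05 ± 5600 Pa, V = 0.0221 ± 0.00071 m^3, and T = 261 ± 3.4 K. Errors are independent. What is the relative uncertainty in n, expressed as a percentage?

5.81%

Products/powers → add relative errors in quadrature, weighted by exponent:
  (1·δP/P)² = (1×0.0467)² = 0.00218;  (1·δV/V)² = (1×0.0321)² = 0.00103;  (-1·δT/T)² = (-1×0.0130)² = 0.000170
δn/n = √(0.00338) = 0.0581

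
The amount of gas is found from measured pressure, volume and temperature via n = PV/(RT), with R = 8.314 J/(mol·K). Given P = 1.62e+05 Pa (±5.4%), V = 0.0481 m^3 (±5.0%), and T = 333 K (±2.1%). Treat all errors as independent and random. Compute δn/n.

Each factor contributes (exponent × relative error)² to (δn/n)²:
  (1·δP/P)² = (1×0.0540)² = 0.00292;  (1·δV/V)² = (1×0.0500)² = 0.00250;  (-1·δT/T)² = (-1×0.0210)² = 0.000441
δn/n = √(0.00586) = 0.0765

0.0765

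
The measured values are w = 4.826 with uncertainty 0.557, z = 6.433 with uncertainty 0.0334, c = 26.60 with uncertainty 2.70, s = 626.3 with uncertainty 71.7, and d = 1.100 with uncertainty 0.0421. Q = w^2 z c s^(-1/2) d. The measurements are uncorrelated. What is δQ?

45.8

Since Q is a product/quotient, work with relative uncertainties:
  (2·δw/w)² = (2×0.115)² = 0.0533;  (1·δz/z)² = (1×0.00519)² = 2.7e-05;  (1·δc/c)² = (1×0.102)² = 0.0103;  (−½·δs/s)² = (-0.5×0.114)² = 0.00328;  (1·δd/d)² = (1×0.0383)² = 0.00146
δQ/Q = √(0.0684) = 0.261
Q = 175.2, so δQ = 0.261 × 175.2 = 45.8.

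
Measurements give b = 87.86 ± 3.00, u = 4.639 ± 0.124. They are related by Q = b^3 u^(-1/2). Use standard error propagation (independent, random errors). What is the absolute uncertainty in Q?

32500

Q is a product of powers, so relative uncertainties combine in quadrature:
  (3·δb/b)² = (3×0.0341)² = 0.0105;  (−½·δu/u)² = (-0.5×0.0267)² = 0.000179
δQ/Q = √(0.0107) = 0.103
Q = 314900, so δQ = 0.103 × 314900 = 32500.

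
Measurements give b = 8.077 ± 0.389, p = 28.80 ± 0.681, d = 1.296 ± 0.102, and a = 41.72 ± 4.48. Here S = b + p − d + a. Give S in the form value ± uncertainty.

Absolute uncertainties add in quadrature for a linear combination:
  (δb)² = 0.151;  (δp)² = 0.464;  (δd)² = 0.0104;  (δa)² = 20.1
δS = √(20.7) = 4.55
S = 77.30.

77.30 ± 4.55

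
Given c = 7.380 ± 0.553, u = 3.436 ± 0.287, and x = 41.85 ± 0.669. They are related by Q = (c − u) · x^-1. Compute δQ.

Let w = c − u = 3.944. δw = √(δc² + δu²) = √(0.306 + 0.0824) = 0.623, so δw/w = 0.158.
Q is then a monomial in w, x:
δQ/Q = √((δw/w)² + (-1·δx/x)²) = √(0.0250 + 0.000256) = 0.159
Q = 0.09424, so δQ = 0.159 × 0.09424 = 0.0150.

0.0150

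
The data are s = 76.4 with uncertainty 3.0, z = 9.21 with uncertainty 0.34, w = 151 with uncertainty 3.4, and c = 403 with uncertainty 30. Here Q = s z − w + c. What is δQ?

48.5

Let p = s·z = 704. δp/p = √((1·δs/s)² + (1·δz/z)²) = √(0.00154 + 0.00136) = 0.0539, so δp = 37.9.
Q = p − w + c: δQ = √(δp² + δw² + δc²) = √(1440 + 11.6 + 900) = 48.5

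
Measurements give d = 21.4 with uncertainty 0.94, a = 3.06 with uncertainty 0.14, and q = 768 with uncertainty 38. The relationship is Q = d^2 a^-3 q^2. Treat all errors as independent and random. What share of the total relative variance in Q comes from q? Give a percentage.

(δQ/Q)² = (2·δd/d)² + (-3·δa/a)² + (2·δq/q)²
  d term: (2×0.0439)² = 0.00772
  a term: (-3×0.0458)² = 0.0188
  q term: (2×0.0495)² = 0.00979
Total = 0.0363. Share from q = 0.00979/0.0363 = 0.269.

26.9%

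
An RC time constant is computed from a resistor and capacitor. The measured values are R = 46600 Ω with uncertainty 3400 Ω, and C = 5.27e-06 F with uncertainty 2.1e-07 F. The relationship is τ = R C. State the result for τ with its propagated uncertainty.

0.246 ± 0.0204 s

Products/powers → add relative errors in quadrature, weighted by exponent:
  (1·δR/R)² = (1×0.0730)² = 0.00532;  (1·δC/C)² = (1×0.0398)² = 0.00159
δτ/τ = √(0.00691) = 0.0831
τ = 0.246 s, so δτ = 0.0831 × 0.246 = 0.0204 s.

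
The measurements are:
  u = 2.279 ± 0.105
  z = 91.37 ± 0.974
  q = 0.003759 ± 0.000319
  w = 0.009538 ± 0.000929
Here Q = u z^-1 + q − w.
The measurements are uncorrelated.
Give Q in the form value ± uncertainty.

Let p = u·z^-1 = 0.02494. δp/p = √((1·δu/u)² + (-1·δz/z)²) = √(0.00212 + 0.000114) = 0.0473, so δp = 0.00118.
Q = p + q − w: δQ = √(δp² + δq² + δw²) = √(1.39e-06 + 1.02e-07 + 8.63e-07) = 0.00153
Q = 0.01916.

0.01916 ± 0.00153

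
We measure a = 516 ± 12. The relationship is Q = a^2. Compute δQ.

12400

Q ∝ a^2, so δQ/Q = |2| · δa/a = 2 × 0.0233 = 0.0465.
Q = 2.66e+05, so δQ = 0.0465 × 2.66e+05 = 12400.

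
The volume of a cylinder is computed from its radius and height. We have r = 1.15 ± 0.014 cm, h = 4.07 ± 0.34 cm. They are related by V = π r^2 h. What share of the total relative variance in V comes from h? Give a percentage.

92.2%

(δV/V)² = (2·δr/r)² + (1·δh/h)²
  r term: (2×0.0122)² = 0.000593
  h term: (1×0.0835)² = 0.00698
Total = 0.00757. Share from h = 0.00698/0.00757 = 0.922.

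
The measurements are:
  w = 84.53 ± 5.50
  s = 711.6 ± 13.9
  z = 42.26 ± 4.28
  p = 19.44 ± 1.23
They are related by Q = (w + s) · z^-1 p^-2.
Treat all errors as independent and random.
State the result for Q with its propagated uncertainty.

0.04985 ± 0.00813

Let u = w + s = 796.1. δu = √(δw² + δs²) = √(30.2 + 193) = 14.9, so δu/u = 0.0188.
Q is then a monomial in u, z, p:
δQ/Q = √((δu/u)² + (-1·δz/z)² + (-2·δp/p)²) = √(0.000353 + 0.0103 + 0.0160) = 0.163
Q = 0.04985, so δQ = 0.163 × 0.04985 = 0.00813.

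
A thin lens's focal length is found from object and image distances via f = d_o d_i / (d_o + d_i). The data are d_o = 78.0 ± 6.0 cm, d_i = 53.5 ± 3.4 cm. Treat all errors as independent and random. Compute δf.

∂f/∂d_o = (d_i/(d_o+d_i))² = 0.166;  ∂f/∂d_i = (d_o/(d_o+d_i))² = 0.352
δf = √((∂f/∂d_o · δd_o)² + (∂f/∂d_i · δd_i)²) = √(0.986 + 1.43) = 1.55 cm

1.55 cm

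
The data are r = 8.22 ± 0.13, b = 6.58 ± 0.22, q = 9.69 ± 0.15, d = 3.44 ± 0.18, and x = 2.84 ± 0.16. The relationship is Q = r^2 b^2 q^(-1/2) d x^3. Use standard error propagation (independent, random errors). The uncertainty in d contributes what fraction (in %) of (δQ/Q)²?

(δQ/Q)² = (2·δr/r)² + (2·δb/b)² + (−½·δq/q)² + (1·δd/d)² + (3·δx/x)²
  r term: (2×0.0158)² = 0.00100
  b term: (2×0.0334)² = 0.00447
  q term: (-0.5×0.0155)² = 5.99e-05
  d term: (1×0.0523)² = 0.00274
  x term: (3×0.0563)² = 0.0286
Total = 0.0368. Share from d = 0.00274/0.0368 = 0.0743.

7.43%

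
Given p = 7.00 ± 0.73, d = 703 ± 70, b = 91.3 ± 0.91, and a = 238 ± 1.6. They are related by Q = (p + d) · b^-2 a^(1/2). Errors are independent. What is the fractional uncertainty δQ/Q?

0.101

Let u = p + d = 710. δu = √(δp² + δd²) = √(0.533 + 4900) = 70.0, so δu/u = 0.0986.
Q is then a monomial in u, b, a:
δQ/Q = √((δu/u)² + (-2·δb/b)² + (½·δa/a)²) = √(0.00972 + 0.000397 + 1.13e-05) = 0.101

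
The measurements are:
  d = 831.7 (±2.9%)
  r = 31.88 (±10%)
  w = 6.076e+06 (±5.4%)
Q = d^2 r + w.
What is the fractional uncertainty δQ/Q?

Let p = d^2·r = 2.205e+07. δp/p = √((2·δd/d)² + (1·δr/r)²) = √(0.00336 + 0.0100) = 0.116, so δp = 2.55e+06.
Q = p + w: δQ = √(δp² + δw²) = √(6.5e+12 + 1.08e+11) = 2.57e+06
Q = 2.813e+07, so δQ/Q = 2.57e+06/2.813e+07 = 0.0914.

0.0914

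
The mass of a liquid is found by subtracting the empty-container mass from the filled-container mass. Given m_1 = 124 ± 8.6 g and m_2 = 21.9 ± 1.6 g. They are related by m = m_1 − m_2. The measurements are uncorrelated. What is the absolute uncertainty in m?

m is a linear combination, so absolute uncertainties add in quadrature:
  (δm_1)² = 74.0;  (δm_2)² = 2.56
δm = √(76.5) = 8.75 g

8.75 g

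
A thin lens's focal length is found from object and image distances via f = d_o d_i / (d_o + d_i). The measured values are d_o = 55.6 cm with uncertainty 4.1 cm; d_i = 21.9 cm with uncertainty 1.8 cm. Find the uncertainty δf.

0.983 cm

∂f/∂d_o = (d_i/(d_o+d_i))² = 0.0799;  ∂f/∂d_i = (d_o/(d_o+d_i))² = 0.515
δf = √((∂f/∂d_o · δd_o)² + (∂f/∂d_i · δd_i)²) = √(0.107 + 0.858) = 0.983 cm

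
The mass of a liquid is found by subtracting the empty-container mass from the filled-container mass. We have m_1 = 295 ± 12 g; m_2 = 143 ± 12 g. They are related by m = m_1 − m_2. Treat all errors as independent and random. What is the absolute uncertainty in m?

17.0 g

Each term contributes (cᵢ δxᵢ)² to (δm)²:
  (δm_1)² = 144;  (δm_2)² = 144
δm = √(288) = 17.0 g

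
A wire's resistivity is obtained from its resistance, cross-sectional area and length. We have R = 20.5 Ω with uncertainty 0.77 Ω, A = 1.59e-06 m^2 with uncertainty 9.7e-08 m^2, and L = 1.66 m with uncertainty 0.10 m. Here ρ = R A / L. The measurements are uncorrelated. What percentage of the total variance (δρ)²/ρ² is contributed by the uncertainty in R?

(δρ/ρ)² = (1·δR/R)² + (1·δA/A)² + (-1·δL/L)²
  R term: (1×0.0376)² = 0.00141
  A term: (1×0.0610)² = 0.00372
  L term: (-1×0.0602)² = 0.00363
Total = 0.00876. Share from R = 0.00141/0.00876 = 0.161.

16.1%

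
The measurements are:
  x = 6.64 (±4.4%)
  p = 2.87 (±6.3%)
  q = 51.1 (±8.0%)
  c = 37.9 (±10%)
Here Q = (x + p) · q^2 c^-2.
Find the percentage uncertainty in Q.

25.9%

Let u = x + p = 9.51. δu = √(δx² + δp²) = √(0.0854 + 0.0327) = 0.344, so δu/u = 0.0361.
Q is then a monomial in u, q, c:
δQ/Q = √((δu/u)² + (2·δq/q)² + (-2·δc/c)²) = √(0.00131 + 0.0256 + 0.0400) = 0.259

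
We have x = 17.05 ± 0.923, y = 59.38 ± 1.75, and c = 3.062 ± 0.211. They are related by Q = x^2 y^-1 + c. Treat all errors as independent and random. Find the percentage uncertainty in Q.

Let p = x^2·y^-1 = 4.896. δp/p = √((2·δx/x)² + (-1·δy/y)²) = √(0.0117 + 0.000869) = 0.112, so δp = 0.549.
Q = p + c: δQ = √(δp² + δc²) = √(0.302 + 0.0445) = 0.588
Q = 7.958, so δQ/Q = 0.588/7.958 = 0.0739.

7.39%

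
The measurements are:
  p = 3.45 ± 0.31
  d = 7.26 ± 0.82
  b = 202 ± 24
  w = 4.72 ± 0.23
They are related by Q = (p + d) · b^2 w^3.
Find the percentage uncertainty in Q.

29.1%

Let u = p + d = 10.7. δu = √(δp² + δd²) = √(0.0961 + 0.672) = 0.877, so δu/u = 0.0819.
Q is then a monomial in u, b, w:
δQ/Q = √((δu/u)² + (2·δb/b)² + (3·δw/w)²) = √(0.00670 + 0.0565 + 0.0214) = 0.291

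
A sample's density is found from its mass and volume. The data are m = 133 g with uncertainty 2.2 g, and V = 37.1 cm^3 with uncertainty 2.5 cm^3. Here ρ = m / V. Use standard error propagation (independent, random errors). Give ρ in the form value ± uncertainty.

3.58 ± 0.249 g/cm^3

Products/powers → add relative errors in quadrature, weighted by exponent:
  (1·δm/m)² = (1×0.0165)² = 0.000274;  (-1·δV/V)² = (-1×0.0674)² = 0.00454
δρ/ρ = √(0.00481) = 0.0694
ρ = 3.58 g/cm^3, so δρ = 0.0694 × 3.58 = 0.249 g/cm^3.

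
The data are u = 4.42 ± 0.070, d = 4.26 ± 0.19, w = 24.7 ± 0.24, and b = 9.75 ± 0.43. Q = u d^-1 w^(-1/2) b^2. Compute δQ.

1.99

Each factor contributes (exponent × relative error)² to (δQ/Q)²:
  (1·δu/u)² = (1×0.0158)² = 0.000251;  (-1·δd/d)² = (-1×0.0446)² = 0.00199;  (−½·δw/w)² = (-0.5×0.00972)² = 2.36e-05;  (2·δb/b)² = (2×0.0441)² = 0.00778
δQ/Q = √(0.0100) = 0.100
Q = 19.8, so δQ = 0.100 × 19.8 = 1.99.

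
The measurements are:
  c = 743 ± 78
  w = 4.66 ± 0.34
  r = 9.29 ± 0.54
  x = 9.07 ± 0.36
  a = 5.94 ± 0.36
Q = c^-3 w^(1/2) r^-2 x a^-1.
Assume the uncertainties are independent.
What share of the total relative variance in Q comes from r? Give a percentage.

11.3%

(δQ/Q)² = (-3·δc/c)² + (½·δw/w)² + (-2·δr/r)² + (1·δx/x)² + (-1·δa/a)²
  c term: (-3×0.105)² = 0.0992
  w term: (0.5×0.0730)² = 0.00133
  r term: (-2×0.0581)² = 0.0135
  x term: (1×0.0397)² = 0.00158
  a term: (-1×0.0606)² = 0.00367
Total = 0.119. Share from r = 0.0135/0.119 = 0.113.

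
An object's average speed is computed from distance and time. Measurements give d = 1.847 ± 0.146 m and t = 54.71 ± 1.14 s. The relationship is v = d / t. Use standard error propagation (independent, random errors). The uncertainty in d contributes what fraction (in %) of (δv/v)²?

(δv/v)² = (1·δd/d)² + (-1·δt/t)²
  d term: (1×0.0790)² = 0.00625
  t term: (-1×0.0208)² = 0.000434
Total = 0.00668. Share from d = 0.00625/0.00668 = 0.935.

93.5%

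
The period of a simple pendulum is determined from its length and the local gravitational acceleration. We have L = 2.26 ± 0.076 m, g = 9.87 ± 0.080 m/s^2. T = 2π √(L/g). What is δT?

0.0520 s

For a monomial T ∝ L^(1/2), g^(-1/2), fractional errors add in quadrature:
  (½·δL/L)² = (0.5×0.0336)² = 0.000283;  (−½·δg/g)² = (-0.5×0.00811)² = 1.64e-05
δT/T = √(0.000299) = 0.0173
T = 3.01 s, so δT = 0.0173 × 3.01 = 0.0520 s.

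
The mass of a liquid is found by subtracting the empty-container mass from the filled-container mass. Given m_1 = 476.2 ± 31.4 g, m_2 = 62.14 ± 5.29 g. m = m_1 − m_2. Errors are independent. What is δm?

Each term contributes (cᵢ δxᵢ)² to (δm)²:
  (δm_1)² = 986;  (δm_2)² = 28.0
δm = √(1010) = 31.8 g

31.8 g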